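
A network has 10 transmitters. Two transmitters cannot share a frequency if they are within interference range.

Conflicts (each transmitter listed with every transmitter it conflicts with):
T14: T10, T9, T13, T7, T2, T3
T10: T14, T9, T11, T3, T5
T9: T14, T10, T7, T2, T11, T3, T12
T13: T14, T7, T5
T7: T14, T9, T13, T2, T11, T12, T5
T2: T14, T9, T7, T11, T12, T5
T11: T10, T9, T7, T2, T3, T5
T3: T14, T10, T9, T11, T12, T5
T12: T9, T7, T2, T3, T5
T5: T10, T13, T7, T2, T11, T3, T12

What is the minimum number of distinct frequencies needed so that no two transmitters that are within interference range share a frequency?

T10, T9, T11, T3 are mutually in conflict, so at least 4 frequencies are needed.
4 frequencies suffice: frequency 1 → {T9, T5}; frequency 2 → {T7, T3}; frequency 3 → {T14, T11, T12}; frequency 4 → {T10, T13, T2}. Each listed conflict is separated.

4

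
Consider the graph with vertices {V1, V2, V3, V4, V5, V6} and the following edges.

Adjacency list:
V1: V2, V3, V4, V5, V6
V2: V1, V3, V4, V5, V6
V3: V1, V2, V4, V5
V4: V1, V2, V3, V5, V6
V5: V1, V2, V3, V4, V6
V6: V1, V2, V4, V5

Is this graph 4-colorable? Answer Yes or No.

V1, V2, V3, V4, V5 are pairwise adjacent (a clique of size 5), so at least 5 colors are needed.
So 4 colors are not enough.

No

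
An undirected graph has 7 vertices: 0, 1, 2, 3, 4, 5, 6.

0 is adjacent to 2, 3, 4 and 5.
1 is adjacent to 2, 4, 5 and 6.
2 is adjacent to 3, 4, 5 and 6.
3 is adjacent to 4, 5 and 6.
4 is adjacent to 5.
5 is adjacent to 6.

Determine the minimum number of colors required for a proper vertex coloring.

5

0, 2, 3, 4, 5 are mutually adjacent (a clique of size 5), so at least 5 colors are needed.
One proper 5-coloring: 0=purple, 1=green, 2=blue, 3=green, 4=yellow, 5=red, 6=yellow. Every edge joins two different colors.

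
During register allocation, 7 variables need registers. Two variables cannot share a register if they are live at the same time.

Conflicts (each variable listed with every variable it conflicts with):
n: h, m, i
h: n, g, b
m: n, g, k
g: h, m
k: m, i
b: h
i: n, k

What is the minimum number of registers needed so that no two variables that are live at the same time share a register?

n and m conflict, so at least 2 registers are needed.
2 registers suffice: register 1 → {h, m, i}; register 2 → {n, g, k, b}. Every pair that conflicts lands in different registers.

2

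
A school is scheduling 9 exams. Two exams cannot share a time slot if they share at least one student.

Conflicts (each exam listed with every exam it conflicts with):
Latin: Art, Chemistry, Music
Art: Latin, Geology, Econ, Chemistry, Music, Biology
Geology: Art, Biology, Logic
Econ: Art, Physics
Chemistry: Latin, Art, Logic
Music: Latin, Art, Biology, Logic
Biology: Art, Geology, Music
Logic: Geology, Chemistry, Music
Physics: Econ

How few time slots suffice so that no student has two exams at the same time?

3

Latin, Art, Music all conflict with each other, so at least 3 time slots are needed.
3 time slots suffice: time slot 1 → {Art, Logic, Physics}; time slot 2 → {Geology, Econ, Chemistry, Music}; time slot 3 → {Latin, Biology}. Each listed conflict is separated.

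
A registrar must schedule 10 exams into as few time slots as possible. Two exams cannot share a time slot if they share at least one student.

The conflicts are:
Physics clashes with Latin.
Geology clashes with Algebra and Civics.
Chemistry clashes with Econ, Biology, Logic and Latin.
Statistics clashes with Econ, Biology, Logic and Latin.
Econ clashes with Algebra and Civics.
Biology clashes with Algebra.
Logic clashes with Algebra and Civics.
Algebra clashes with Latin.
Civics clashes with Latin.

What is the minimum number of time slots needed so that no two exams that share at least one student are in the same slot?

Geology and Civics conflict, so at least 2 time slots are needed.
2 time slots suffice: time slot 1 → {Physics, Chemistry, Statistics, Algebra, Civics}; time slot 2 → {Geology, Econ, Biology, Logic, Latin}. No two conflicting exams share a time slot.

2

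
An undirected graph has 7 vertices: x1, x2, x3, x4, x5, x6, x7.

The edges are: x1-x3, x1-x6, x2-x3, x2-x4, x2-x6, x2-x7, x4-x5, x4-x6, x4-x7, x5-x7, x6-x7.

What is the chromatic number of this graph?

4

x2, x4, x6, x7 are mutually adjacent (a clique of size 4), so at least 4 colors are needed.
4 colors suffice: color red → {x1, x2, x5}; color blue → {x3, x7}; color green → {x6}; color yellow → {x4}. No two adjacent vertices share a color.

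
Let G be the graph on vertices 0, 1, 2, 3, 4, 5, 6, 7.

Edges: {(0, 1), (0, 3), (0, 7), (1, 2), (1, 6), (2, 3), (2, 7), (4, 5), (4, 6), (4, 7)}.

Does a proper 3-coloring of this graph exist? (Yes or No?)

Yes

The chromatic number is 3. The cycle 1-6-4-7-2-1 has odd length 5, so it cannot be 2-colored; at least 3 colors are needed.
3 colors suffice: color red → {1, 3, 5, 7}; color blue → {0, 2, 4}; color green → {6}.
That is already a proper 3-coloring.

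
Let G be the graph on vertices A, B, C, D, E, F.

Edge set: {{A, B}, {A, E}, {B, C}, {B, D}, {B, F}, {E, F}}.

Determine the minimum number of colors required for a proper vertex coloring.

2

E and F are adjacent, so at least 2 colors are needed.
One proper 2-coloring: A=2, B=1, C=2, D=2, E=1, F=2. Each edge has distinct colors on its endpoints.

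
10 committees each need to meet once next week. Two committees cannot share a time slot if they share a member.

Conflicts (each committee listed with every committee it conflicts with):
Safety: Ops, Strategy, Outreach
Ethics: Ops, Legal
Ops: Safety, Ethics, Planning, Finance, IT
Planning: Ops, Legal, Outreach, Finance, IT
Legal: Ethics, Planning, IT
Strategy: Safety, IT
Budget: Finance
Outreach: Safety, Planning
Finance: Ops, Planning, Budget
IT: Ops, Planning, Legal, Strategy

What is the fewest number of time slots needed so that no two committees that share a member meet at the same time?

Planning, Legal, IT all conflict with each other, so at least 3 time slots are needed.
3 time slots suffice: time slot 1 → {Ops, Legal, Strategy, Budget, Outreach}; time slot 2 → {Safety, Ethics, Planning}; time slot 3 → {Finance, IT}. No two conflicting committees share a time slot.

3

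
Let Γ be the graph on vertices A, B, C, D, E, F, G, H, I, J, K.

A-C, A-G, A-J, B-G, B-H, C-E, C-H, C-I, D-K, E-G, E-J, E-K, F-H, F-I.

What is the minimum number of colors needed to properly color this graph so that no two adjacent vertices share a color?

The cycle H-C-A-G-B-H has odd length 5, so it cannot be 2-colored; at least 3 colors are needed.
3 colors suffice: A=2, B=3, C=1, D=2, E=2, F=1, G=1, H=2, I=2, J=1, K=1. No two adjacent vertices share a color.

3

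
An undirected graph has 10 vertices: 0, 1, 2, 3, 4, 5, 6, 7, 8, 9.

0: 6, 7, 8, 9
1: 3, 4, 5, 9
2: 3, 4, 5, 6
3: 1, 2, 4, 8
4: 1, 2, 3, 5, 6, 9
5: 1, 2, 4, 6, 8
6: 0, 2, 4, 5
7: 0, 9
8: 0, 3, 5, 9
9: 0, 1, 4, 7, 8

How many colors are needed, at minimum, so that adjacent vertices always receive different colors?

2, 4, 5, 6 form a clique, so at least 4 colors are needed.
4 colors suffice: color a → {4, 7, 8}; color b → {3, 5, 9}; color c → {1, 6}; color d → {0, 2}. No two adjacent vertices share a color.

4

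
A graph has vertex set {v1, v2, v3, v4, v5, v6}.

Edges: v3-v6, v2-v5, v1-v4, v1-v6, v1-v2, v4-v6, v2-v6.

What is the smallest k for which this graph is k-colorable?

3

v1, v4, v6 are pairwise adjacent, so at least 3 colors are needed.
A valid assignment using 3 colors: v1=2, v2=3, v3=2, v4=3, v5=1, v6=1. Each edge has distinct colors on its endpoints.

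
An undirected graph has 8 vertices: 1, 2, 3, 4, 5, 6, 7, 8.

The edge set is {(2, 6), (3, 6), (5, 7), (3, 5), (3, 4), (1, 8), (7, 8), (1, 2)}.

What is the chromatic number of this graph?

The cycle 8-7-5-3-6-2-1-8 has odd length 7, so it cannot be 2-colored; at least 3 colors are needed.
One proper 3-coloring: 1=blue, 2=red, 3=red, 4=blue, 5=blue, 6=blue, 7=green, 8=red. No two adjacent vertices share a color.

3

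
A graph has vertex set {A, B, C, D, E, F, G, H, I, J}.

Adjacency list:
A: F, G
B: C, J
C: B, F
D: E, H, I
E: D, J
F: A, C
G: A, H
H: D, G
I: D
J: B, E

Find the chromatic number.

The cycle D-E-J-B-C-F-A-G-H-D has odd length 9, so it cannot be 2-colored; at least 3 colors are needed.
3 colors suffice: A=red, B=blue, C=red, D=red, E=blue, F=blue, G=blue, H=green, I=blue, J=red. Each edge has distinct colors on its endpoints.

3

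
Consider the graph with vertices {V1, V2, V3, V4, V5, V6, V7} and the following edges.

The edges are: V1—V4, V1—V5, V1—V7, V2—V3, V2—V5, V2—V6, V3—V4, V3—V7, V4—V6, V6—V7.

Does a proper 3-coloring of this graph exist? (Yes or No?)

Yes

The chromatic number is 3. The cycle V2-V3-V7-V1-V5-V2 has odd length 5, so it cannot be 2-colored; at least 3 colors are needed.
A valid assignment using 3 colors: V1=B, V2=R, V3=B, V4=R, V5=G, V6=B, V7=R.
That is already a proper 3-coloring.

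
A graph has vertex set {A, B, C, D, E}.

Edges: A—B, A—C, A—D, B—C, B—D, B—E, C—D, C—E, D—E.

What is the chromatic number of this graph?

4

A, B, C, D are mutually adjacent (a clique of size 4), so at least 4 colors are needed.
4 colors suffice: A=yellow, B=red, C=green, D=blue, E=yellow. No two adjacent vertices share a color.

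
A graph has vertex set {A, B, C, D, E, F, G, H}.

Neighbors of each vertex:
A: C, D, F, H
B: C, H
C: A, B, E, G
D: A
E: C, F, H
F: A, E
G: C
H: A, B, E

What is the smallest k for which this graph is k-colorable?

2

A and D are adjacent, so at least 2 colors are needed.
2 colors suffice: color red → {A, B, E, G}; color blue → {C, D, F, H}. Each edge has distinct colors on its endpoints.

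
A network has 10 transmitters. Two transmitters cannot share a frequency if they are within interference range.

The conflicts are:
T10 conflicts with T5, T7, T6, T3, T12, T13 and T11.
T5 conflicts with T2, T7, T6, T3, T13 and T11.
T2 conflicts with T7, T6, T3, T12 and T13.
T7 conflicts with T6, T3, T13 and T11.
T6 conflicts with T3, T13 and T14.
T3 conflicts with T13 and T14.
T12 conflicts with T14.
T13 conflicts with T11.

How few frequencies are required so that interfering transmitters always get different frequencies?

T10, T5, T7, T6, T3, T13 pairwise conflict, so at least 6 frequencies are needed.
Using 6 frequencies: T10=3, T5=2, T2=3, T7=5, T6=1, T3=6, T12=1, T13=4, T14=2, T11=1. Each listed conflict is separated.

6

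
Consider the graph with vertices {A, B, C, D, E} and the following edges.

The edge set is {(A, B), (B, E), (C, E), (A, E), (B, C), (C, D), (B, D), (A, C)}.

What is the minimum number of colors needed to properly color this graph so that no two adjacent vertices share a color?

A, B, C, E are mutually adjacent (a clique of size 4), so at least 4 colors are needed.
One proper 4-coloring: A=4, B=2, C=1, D=3, E=3. No two adjacent vertices share a color.

4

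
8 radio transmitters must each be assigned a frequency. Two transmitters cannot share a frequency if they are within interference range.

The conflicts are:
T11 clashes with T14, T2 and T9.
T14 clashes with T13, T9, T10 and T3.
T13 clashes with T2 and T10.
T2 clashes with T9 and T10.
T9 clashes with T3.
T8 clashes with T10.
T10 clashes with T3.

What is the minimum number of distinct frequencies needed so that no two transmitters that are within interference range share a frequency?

T11, T2, T9 pairwise conflict, so at least 3 frequencies are needed.
3 frequencies suffice: frequency 1 → {T14, T2, T8}; frequency 2 → {T9, T10}; frequency 3 → {T11, T13, T3}. Each listed conflict is separated.

3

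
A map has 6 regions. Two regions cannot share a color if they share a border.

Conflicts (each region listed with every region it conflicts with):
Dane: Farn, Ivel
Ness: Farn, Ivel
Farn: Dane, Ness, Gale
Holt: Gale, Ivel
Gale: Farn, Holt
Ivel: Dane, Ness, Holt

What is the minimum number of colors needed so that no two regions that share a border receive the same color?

The cycle Holt-Gale-Farn-Ness-Ivel-Holt has odd length 5, so it cannot be 2-colored; at least 3 colors are needed.
3 colors suffice: color 1 → {Farn, Ivel}; color 2 → {Dane, Ness, Gale}; color 3 → {Holt}. Every pair that conflicts lands in different colors.

3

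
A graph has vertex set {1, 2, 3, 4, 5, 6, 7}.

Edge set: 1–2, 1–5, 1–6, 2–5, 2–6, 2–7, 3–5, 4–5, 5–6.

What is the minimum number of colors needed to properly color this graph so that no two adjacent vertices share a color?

4

1, 2, 5, 6 are pairwise adjacent (a clique of size 4), so at least 4 colors are needed.
4 colors suffice: color a → {5, 7}; color b → {2, 3, 4}; color c → {1}; color d → {6}. Every edge joins two different colors.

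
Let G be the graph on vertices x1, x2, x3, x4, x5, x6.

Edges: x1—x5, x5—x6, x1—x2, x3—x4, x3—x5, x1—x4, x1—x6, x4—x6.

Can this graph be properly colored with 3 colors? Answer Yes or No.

The chromatic number is 3. x1, x5, x6 form a triangle, so at least 3 colors are needed.
One proper 3-coloring: x1=1, x2=2, x3=1, x4=2, x5=2, x6=3.
That is already a proper 3-coloring.

Yes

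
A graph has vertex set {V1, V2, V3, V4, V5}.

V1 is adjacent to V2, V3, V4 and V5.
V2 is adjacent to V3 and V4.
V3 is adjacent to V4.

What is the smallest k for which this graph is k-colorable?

V1, V2, V3, V4 form a clique, so at least 4 colors are needed.
4 colors suffice: color 1 → {V1}; color 2 → {V4, V5}; color 3 → {V3}; color 4 → {V2}. Every edge joins two different colors.

4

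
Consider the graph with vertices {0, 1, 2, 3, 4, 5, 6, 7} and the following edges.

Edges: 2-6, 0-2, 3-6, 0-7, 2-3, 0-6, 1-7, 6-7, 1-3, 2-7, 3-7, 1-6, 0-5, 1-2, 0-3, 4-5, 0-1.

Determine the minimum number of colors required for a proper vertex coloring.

6

0, 1, 2, 3, 6, 7 are pairwise adjacent (a clique of size 6), so at least 6 colors are needed.
6 colors suffice: color a → {0, 4}; color b → {2, 5}; color c → {6}; color d → {3}; color e → {1}; color f → {7}. No two adjacent vertices share a color.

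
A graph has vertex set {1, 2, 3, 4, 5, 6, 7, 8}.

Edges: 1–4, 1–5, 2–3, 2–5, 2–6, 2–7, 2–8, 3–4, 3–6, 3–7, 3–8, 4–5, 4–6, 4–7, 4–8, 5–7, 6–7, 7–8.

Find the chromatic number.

4

3, 4, 6, 7 are pairwise adjacent (a clique of size 4), so at least 4 colors are needed.
One proper 4-coloring: 1=blue, 2=red, 3=green, 4=red, 5=green, 6=yellow, 7=blue, 8=yellow. Every edge joins two different colors.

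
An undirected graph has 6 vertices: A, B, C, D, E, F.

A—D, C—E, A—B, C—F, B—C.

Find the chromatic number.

2

C and F are adjacent, so at least 2 colors are needed.
A valid assignment using 2 colors: A=1, B=2, C=1, D=2, E=2, F=2. Every edge joins two different colors.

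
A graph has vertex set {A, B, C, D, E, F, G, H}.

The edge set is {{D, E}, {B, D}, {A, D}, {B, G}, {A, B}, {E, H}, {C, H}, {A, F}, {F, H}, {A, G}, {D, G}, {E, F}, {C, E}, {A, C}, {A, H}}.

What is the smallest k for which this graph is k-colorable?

A, B, D, G are pairwise adjacent (a clique of size 4), so at least 4 colors are needed.
4 colors suffice: A=1, B=4, C=3, D=2, E=1, F=3, G=3, H=2. Every edge joins two different colors.

4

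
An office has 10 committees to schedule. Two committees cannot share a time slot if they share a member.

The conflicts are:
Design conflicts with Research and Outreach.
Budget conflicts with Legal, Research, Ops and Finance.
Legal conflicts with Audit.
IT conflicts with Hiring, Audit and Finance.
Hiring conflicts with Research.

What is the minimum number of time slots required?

The cycle Finance-Budget-Research-Hiring-IT-Finance has odd length 5, so it cannot be 2-colored; at least 3 time slots are needed.
Using 3 time slots: Design=1, Budget=1, Legal=3, IT=1, Hiring=3, Research=2, Audit=2, Ops=2, Outreach=2, Finance=2. Each listed conflict is separated.

3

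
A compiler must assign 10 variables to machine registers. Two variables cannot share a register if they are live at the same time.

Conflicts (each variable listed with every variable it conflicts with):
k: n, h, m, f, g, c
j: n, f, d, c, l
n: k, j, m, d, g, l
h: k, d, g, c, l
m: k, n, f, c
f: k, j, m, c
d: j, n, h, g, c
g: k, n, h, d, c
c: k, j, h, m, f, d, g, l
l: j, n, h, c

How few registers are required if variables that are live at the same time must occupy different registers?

k, h, g, c are mutually in conflict, so at least 4 registers are needed.
4 registers suffice: register 1 → {n, c}; register 2 → {k, d, l}; register 3 → {j, m, g}; register 4 → {h, f}. No two conflicting variables share a register.

4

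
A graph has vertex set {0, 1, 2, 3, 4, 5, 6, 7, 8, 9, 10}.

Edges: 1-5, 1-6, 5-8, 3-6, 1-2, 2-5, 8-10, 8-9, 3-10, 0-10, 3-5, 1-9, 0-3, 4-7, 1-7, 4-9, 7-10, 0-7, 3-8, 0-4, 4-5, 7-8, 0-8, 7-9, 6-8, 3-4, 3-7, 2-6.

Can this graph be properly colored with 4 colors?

No

0, 3, 7, 8, 10 form a clique, so at least 5 colors are needed.
So 4 colors are not enough.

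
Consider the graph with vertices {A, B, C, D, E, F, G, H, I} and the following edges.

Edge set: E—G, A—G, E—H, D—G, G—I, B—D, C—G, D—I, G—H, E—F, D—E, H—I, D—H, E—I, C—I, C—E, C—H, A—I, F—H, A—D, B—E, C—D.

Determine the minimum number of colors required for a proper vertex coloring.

6

C, D, E, G, H, I are pairwise adjacent (a clique of size 6), so at least 6 colors are needed.
6 colors suffice: color 1 → {D, F}; color 2 → {A, E}; color 3 → {B, I}; color 4 → {H}; color 5 → {G}; color 6 → {C}. No two adjacent vertices share a color.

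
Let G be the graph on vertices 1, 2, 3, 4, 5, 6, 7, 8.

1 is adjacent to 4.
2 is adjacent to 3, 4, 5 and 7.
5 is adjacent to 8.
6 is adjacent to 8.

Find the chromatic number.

1 and 4 are adjacent, so at least 2 colors are needed.
One proper 2-coloring: 1=red, 2=red, 3=blue, 4=blue, 5=blue, 6=blue, 7=blue, 8=red. Every edge joins two different colors.

2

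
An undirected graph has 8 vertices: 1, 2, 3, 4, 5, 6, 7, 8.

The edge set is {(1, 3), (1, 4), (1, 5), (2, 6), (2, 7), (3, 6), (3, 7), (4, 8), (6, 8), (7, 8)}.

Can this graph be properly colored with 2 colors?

The cycle 1-3-7-8-4-1 has odd length 5, so it cannot be 2-colored; at least 3 colors are needed.
So 2 colors are not enough.

No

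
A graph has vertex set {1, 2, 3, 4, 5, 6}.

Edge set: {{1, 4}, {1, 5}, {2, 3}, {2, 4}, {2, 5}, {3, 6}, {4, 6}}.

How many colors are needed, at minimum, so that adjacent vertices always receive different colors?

2

2 and 5 are adjacent, so at least 2 colors are needed.
2 colors suffice: 1=red, 2=red, 3=blue, 4=blue, 5=blue, 6=red. No two adjacent vertices share a color.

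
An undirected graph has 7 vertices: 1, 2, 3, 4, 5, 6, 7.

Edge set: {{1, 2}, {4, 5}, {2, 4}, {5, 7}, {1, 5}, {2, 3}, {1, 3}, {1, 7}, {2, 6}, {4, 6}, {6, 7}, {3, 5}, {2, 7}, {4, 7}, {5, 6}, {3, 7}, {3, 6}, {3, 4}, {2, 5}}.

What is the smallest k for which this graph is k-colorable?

2, 3, 4, 5, 6, 7 are mutually adjacent (a clique of size 6), so at least 6 colors are needed.
6 colors suffice: color a → {5}; color b → {7}; color c → {2}; color d → {3}; color e → {1, 6}; color f → {4}. Every edge joins two different colors.

6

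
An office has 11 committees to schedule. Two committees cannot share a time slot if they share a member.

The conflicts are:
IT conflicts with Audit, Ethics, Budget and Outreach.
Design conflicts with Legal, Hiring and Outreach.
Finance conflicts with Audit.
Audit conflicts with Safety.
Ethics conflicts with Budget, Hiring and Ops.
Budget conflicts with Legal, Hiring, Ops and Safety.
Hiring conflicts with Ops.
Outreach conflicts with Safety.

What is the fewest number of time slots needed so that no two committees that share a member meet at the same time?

Ethics, Budget, Hiring, Ops all conflict with each other, so at least 4 time slots are needed.
4 time slots suffice: time slot 1 → {Design, Audit, Budget}; time slot 2 → {IT, Finance, Legal, Hiring, Safety}; time slot 3 → {Ethics, Outreach}; time slot 4 → {Ops}. Every pair that conflicts lands in different time slots.

4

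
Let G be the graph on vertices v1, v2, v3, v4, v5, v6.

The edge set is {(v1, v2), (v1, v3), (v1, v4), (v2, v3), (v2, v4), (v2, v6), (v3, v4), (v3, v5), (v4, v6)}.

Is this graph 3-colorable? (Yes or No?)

v1, v2, v3, v4 form a clique, so at least 4 colors are needed.
So 3 colors are not enough.

No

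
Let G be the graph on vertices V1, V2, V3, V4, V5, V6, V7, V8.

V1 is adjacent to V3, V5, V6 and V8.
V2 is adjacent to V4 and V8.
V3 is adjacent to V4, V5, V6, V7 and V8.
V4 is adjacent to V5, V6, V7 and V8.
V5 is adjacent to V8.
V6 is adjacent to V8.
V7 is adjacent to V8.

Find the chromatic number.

4

V3, V4, V5, V8 are pairwise adjacent (a clique of size 4), so at least 4 colors are needed.
4 colors suffice: color 1 → {V8}; color 2 → {V2, V3}; color 3 → {V1, V4}; color 4 → {V5, V6, V7}. Every edge joins two different colors.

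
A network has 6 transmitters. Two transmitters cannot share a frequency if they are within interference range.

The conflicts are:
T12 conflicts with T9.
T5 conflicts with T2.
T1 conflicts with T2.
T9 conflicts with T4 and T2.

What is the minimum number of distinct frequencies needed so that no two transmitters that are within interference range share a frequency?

T9 and T2 conflict, so at least 2 frequencies are needed.
Using 2 frequencies: T12=1, T5=2, T1=2, T9=2, T4=1, T2=1. Each listed conflict is separated.

2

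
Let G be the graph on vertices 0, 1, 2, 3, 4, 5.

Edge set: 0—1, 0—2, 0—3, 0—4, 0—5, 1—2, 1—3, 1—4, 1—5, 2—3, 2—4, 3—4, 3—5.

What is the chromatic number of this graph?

5

0, 1, 2, 3, 4 form a clique, so at least 5 colors are needed.
5 colors suffice: color red → {0}; color blue → {1}; color green → {3}; color yellow → {4, 5}; color purple → {2}. Every edge joins two different colors.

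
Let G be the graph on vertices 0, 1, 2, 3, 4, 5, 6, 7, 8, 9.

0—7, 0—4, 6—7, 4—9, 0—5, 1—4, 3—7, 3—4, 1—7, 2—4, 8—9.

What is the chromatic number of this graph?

2 and 4 are adjacent, so at least 2 colors are needed.
2 colors suffice: color a → {4, 5, 7, 8}; color b → {0, 1, 2, 3, 6, 9}. Every edge joins two different colors.

2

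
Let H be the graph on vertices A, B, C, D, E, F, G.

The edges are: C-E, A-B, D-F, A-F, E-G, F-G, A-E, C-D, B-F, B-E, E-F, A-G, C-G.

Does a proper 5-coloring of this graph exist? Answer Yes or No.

Yes

The chromatic number is 4. A, E, F, G are mutually adjacent (a clique of size 4), so at least 4 colors are needed.
4 colors suffice: color red → {D, E}; color blue → {C, F}; color green → {A}; color yellow → {B, G}.
Since 5 ≥ 4, a proper 5-coloring certainly exists.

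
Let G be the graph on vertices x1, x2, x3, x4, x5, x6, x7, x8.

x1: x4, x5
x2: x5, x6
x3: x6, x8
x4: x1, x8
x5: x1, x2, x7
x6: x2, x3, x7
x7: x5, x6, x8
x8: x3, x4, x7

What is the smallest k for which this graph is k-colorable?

The cycle x4-x8-x7-x5-x1-x4 has odd length 5, so it cannot be 2-colored; at least 3 colors are needed.
3 colors suffice: x1=green, x2=red, x3=red, x4=red, x5=blue, x6=blue, x7=red, x8=blue. Each edge has distinct colors on its endpoints.

3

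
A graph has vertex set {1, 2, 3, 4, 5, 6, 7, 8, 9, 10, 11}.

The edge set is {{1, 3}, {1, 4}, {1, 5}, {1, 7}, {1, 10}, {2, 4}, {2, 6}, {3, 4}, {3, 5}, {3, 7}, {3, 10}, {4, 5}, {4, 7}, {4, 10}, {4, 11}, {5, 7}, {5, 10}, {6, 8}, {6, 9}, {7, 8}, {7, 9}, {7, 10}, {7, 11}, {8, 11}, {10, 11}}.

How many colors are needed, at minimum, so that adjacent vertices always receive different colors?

1, 3, 4, 5, 7, 10 are pairwise adjacent (a clique of size 6), so at least 6 colors are needed.
A valid assignment using 6 colors: 1=d, 2=c, 3=e, 4=b, 5=f, 6=a, 7=a, 8=b, 9=b, 10=c, 11=d. No two adjacent vertices share a color.

6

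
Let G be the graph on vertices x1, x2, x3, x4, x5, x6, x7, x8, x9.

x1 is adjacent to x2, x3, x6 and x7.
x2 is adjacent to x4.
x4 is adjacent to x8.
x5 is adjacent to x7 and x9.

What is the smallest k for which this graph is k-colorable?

2

x5 and x9 are adjacent, so at least 2 colors are needed.
2 colors suffice: x1=1, x2=2, x3=2, x4=1, x5=1, x6=2, x7=2, x8=2, x9=2. Each edge has distinct colors on its endpoints.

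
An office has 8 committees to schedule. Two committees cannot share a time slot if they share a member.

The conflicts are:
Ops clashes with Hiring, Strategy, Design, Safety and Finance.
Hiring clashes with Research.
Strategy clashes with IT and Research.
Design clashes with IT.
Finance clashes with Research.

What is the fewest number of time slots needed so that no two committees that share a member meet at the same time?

2

Ops and Finance conflict, so at least 2 time slots are needed.
Using 2 time slots: Ops=1, Hiring=2, Strategy=2, Design=2, IT=1, Safety=2, Finance=2, Research=1. No two conflicting committees share a time slot.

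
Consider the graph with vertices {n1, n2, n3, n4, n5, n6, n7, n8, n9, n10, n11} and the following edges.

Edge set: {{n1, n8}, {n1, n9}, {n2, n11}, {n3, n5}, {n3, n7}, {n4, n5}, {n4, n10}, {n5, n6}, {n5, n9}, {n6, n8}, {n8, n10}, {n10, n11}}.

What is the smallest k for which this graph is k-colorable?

3

The cycle n10-n4-n5-n6-n8-n10 has odd length 5, so it cannot be 2-colored; at least 3 colors are needed.
3 colors suffice: color 1 → {n1, n2, n5, n7, n10}; color 2 → {n3, n4, n8, n9, n11}; color 3 → {n6}. No two adjacent vertices share a color.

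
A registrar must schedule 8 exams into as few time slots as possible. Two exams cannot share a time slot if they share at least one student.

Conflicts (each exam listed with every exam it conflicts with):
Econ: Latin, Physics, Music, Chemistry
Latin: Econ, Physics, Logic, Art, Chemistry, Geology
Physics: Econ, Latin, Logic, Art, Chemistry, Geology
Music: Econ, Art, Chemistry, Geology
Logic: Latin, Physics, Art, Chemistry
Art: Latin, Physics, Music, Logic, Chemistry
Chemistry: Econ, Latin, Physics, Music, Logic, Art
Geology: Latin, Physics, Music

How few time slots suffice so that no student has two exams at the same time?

Latin, Physics, Logic, Art, Chemistry pairwise conflict, so at least 5 time slots are needed.
Using 5 time slots: Econ=4, Latin=1, Physics=2, Music=1, Logic=5, Art=4, Chemistry=3, Geology=3. Every pair that conflicts lands in different time slots.

5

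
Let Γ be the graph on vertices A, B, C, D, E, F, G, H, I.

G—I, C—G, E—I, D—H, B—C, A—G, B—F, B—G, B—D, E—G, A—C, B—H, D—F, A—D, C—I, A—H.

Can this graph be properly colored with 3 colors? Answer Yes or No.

The chromatic number is 3. E, G, I are mutually adjacent, so at least 3 colors are needed.
3 colors suffice: color red → {D, G}; color blue → {A, B, I}; color green → {C, E, F, H}.
That is already a proper 3-coloring.

Yes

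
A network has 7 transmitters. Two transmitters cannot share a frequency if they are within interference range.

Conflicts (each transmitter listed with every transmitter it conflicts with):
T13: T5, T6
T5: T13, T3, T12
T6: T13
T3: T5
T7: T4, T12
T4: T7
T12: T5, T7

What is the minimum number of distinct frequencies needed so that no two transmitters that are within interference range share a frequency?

2

T13 and T5 conflict, so at least 2 frequencies are needed.
A valid assignment using 2 frequencies: T13=2, T5=1, T6=1, T3=2, T7=1, T4=2, T12=2. Each listed conflict is separated.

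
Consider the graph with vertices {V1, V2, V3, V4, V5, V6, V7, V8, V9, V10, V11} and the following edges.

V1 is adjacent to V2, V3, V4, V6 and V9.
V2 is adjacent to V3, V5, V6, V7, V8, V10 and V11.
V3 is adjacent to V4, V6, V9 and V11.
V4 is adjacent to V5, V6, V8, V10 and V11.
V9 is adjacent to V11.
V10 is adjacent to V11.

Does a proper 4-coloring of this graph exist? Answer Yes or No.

The chromatic number is 4. V1, V3, V4, V6 form a clique, so at least 4 colors are needed.
4 colors suffice: V1=G, V2=R, V3=B, V4=R, V5=B, V6=Y, V7=B, V8=B, V9=R, V10=B, V11=G.
That is already a proper 4-coloring.

Yes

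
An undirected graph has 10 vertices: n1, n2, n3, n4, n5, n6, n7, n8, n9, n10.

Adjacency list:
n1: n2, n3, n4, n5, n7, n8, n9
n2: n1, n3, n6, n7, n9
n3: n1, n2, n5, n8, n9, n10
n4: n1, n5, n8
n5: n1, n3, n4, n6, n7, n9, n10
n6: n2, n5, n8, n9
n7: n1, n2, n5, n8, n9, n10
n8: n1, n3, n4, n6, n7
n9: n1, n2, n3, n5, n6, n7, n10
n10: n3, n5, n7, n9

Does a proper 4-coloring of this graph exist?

The chromatic number is 4. n5, n7, n9, n10 form a clique, so at least 4 colors are needed.
4 colors suffice: color 1 → {n2, n5, n8}; color 2 → {n4, n9}; color 3 → {n1, n6, n10}; color 4 → {n3, n7}.
That is already a proper 4-coloring.

Yes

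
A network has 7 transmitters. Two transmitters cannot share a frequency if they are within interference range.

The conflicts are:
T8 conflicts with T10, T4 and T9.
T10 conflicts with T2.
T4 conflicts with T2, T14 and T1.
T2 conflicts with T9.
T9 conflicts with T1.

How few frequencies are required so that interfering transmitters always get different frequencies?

2

T8 and T9 conflict, so at least 2 frequencies are needed.
2 frequencies suffice: frequency 1 → {T10, T4, T9}; frequency 2 → {T8, T2, T14, T1}. No two conflicting transmitters share a frequency.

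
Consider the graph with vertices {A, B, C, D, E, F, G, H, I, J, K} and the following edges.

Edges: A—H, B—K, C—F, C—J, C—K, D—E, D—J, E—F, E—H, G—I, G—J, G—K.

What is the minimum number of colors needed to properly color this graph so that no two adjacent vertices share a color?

3

The cycle E-F-C-J-D-E has odd length 5, so it cannot be 2-colored; at least 3 colors are needed.
3 colors suffice: color 1 → {A, E, I, J, K}; color 2 → {B, C, D, G, H}; color 3 → {F}. Each edge has distinct colors on its endpoints.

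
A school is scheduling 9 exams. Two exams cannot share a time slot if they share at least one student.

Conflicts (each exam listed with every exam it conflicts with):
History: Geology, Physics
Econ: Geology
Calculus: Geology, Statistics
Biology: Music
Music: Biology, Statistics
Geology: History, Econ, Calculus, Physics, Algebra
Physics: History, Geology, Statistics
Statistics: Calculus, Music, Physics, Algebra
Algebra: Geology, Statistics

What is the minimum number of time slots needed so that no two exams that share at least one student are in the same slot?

3

History, Geology, Physics all conflict with each other, so at least 3 time slots are needed.
3 time slots suffice: time slot 1 → {Biology, Geology, Statistics}; time slot 2 → {Econ, Calculus, Music, Physics, Algebra}; time slot 3 → {History}. Each listed conflict is separated.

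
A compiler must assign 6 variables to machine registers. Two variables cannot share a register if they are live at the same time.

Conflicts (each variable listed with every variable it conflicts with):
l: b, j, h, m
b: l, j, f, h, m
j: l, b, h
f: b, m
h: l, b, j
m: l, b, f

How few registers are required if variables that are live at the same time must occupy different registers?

4

l, b, j, h pairwise conflict, so at least 4 registers are needed.
4 registers suffice: register 1 → {b}; register 2 → {l, f}; register 3 → {j, m}; register 4 → {h}. No two conflicting variables share a register.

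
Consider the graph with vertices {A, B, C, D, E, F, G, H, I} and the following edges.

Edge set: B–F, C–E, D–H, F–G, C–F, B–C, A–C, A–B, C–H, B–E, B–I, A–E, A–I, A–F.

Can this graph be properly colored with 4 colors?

Yes

The chromatic number is 4. A, B, C, E are pairwise adjacent (a clique of size 4), so at least 4 colors are needed.
A valid assignment using 4 colors: A=3, B=2, C=1, D=1, E=4, F=4, G=1, H=2, I=1.
That is already a proper 4-coloring.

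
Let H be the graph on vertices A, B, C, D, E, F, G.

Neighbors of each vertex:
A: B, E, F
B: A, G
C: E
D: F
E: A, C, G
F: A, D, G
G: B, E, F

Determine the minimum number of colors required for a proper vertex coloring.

2

F and G are adjacent, so at least 2 colors are needed.
2 colors suffice: A=red, B=blue, C=red, D=red, E=blue, F=blue, G=red. Every edge joins two different colors.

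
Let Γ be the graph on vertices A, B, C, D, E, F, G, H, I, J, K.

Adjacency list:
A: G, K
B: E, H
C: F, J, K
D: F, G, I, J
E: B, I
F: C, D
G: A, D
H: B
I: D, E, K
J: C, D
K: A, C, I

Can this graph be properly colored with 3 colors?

The chromatic number is 3. The cycle I-D-J-C-K-I has odd length 5, so it cannot be 2-colored; at least 3 colors are needed.
One proper 3-coloring: A=red, B=blue, C=red, D=red, E=red, F=blue, G=blue, H=red, I=green, J=blue, K=blue.
That is already a proper 3-coloring.

Yes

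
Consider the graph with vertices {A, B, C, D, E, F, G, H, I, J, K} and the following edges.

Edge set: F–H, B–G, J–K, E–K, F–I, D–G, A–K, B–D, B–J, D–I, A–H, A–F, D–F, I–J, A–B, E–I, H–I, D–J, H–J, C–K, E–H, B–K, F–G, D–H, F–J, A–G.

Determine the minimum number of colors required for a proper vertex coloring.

5

D, F, H, I, J are pairwise adjacent (a clique of size 5), so at least 5 colors are needed.
5 colors suffice: color 1 → {A, C, E, J}; color 2 → {B, H}; color 3 → {D, K}; color 4 → {F}; color 5 → {G, I}. Every edge joins two different colors.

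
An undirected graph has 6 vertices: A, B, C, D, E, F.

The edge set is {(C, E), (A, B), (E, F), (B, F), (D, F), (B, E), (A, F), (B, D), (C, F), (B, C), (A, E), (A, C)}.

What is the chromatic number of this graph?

5

A, B, C, E, F are pairwise adjacent (a clique of size 5), so at least 5 colors are needed.
5 colors suffice: color red → {B}; color blue → {F}; color green → {C, D}; color yellow → {A}; color purple → {E}. Every edge joins two different colors.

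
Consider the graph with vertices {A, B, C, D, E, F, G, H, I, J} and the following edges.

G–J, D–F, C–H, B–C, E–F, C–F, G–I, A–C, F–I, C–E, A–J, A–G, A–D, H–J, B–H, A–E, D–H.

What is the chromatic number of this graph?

A, G, J form a triangle, so at least 3 colors are needed.
One proper 3-coloring: A=1, B=3, C=2, D=2, E=3, F=1, G=2, H=1, I=3, J=3. Every edge joins two different colors.

3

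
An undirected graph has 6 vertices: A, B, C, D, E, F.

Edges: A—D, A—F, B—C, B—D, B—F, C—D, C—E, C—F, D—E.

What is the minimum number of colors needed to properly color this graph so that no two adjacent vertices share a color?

3

B, C, F are mutually adjacent, so at least 3 colors are needed.
3 colors suffice: color 1 → {A, C}; color 2 → {D, F}; color 3 → {B, E}. Every edge joins two different colors.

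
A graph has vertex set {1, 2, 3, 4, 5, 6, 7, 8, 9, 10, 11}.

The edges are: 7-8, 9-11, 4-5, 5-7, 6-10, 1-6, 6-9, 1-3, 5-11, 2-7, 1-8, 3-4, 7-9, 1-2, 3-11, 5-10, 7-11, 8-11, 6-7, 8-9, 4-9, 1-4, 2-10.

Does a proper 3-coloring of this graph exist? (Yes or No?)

No

7, 8, 9, 11 are mutually adjacent (a clique of size 4), so at least 4 colors are needed.
So 3 colors are not enough.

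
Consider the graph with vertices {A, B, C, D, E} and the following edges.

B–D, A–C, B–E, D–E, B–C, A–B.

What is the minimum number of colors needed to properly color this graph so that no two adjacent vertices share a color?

3

A, B, C are mutually adjacent, so at least 3 colors are needed.
A valid assignment using 3 colors: A=blue, B=red, C=green, D=green, E=blue. Every edge joins two different colors.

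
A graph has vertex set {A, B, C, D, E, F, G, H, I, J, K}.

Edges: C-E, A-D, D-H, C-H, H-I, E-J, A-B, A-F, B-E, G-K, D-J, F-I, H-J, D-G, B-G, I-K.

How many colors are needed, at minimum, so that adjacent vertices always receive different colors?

3

D, H, J are mutually adjacent, so at least 3 colors are needed.
3 colors suffice: color 1 → {A, E, G, H}; color 2 → {B, C, D, I}; color 3 → {F, J, K}. No two adjacent vertices share a color.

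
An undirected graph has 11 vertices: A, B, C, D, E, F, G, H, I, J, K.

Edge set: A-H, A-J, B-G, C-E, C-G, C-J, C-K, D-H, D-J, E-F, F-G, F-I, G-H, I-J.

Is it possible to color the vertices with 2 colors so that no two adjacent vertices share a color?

The cycle G-H-A-J-C-G has odd length 5, so it cannot be 2-colored; at least 3 colors are needed.
So 2 colors are not enough.

No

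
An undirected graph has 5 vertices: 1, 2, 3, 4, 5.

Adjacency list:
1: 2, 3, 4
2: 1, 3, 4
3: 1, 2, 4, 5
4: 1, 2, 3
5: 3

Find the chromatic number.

4

1, 2, 3, 4 form a clique, so at least 4 colors are needed.
4 colors suffice: color a → {3}; color b → {4, 5}; color c → {1}; color d → {2}. Every edge joins two different colors.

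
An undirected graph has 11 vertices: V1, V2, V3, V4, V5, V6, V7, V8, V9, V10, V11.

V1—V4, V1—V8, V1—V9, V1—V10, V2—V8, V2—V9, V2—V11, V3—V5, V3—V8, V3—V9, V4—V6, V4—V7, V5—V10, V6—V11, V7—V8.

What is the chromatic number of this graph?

The cycle V5-V3-V9-V1-V10-V5 has odd length 5, so it cannot be 2-colored; at least 3 colors are needed.
3 colors suffice: color R → {V1, V2, V3, V6, V7}; color B → {V4, V5, V8, V9, V11}; color G → {V10}. No two adjacent vertices share a color.

3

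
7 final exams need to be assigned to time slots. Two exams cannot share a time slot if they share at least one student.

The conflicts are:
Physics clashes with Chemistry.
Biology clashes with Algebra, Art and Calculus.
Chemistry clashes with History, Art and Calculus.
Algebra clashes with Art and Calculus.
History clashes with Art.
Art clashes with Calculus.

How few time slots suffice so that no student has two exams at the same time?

Biology, Algebra, Art, Calculus are mutually in conflict, so at least 4 time slots are needed.
Using 4 time slots: Physics=1, Biology=4, Chemistry=2, Algebra=2, History=3, Art=1, Calculus=3. Every pair that conflicts lands in different time slots.

4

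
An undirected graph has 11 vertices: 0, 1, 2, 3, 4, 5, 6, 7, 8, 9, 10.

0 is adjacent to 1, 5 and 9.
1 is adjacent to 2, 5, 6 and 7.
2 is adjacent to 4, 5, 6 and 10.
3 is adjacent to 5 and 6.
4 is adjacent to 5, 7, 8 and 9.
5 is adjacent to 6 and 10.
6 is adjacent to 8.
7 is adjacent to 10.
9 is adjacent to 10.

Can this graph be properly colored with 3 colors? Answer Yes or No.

1, 2, 5, 6 are mutually adjacent (a clique of size 4), so at least 4 colors are needed.
So 3 colors are not enough.

No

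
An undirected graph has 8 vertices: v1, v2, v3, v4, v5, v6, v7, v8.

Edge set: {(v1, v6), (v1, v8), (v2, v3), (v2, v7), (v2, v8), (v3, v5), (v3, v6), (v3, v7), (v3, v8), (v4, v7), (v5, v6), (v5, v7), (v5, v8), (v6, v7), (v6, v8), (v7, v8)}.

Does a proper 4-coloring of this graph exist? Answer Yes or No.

v3, v5, v6, v7, v8 are mutually adjacent (a clique of size 5), so at least 5 colors are needed.
So 4 colors are not enough.

No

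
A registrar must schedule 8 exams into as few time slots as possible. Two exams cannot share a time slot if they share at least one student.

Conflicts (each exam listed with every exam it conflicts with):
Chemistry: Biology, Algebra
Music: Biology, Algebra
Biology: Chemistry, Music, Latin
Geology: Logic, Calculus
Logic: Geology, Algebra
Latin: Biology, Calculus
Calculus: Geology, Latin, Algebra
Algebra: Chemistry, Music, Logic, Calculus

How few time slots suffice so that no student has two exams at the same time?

The cycle Biology-Music-Algebra-Calculus-Latin-Biology has odd length 5, so it cannot be 2-colored; at least 3 time slots are needed.
3 time slots suffice: Chemistry=2, Music=2, Biology=1, Geology=1, Logic=2, Latin=3, Calculus=2, Algebra=1. Each listed conflict is separated.

3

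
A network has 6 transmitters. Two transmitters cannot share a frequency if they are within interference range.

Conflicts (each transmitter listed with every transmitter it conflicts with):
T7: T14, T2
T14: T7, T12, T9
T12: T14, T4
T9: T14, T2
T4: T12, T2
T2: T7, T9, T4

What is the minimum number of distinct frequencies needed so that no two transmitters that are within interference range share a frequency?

3

The cycle T4-T2-T9-T14-T12-T4 has odd length 5, so it cannot be 2-colored; at least 3 frequencies are needed.
A valid assignment using 3 frequencies: T7=2, T14=1, T12=3, T9=2, T4=2, T2=1. Each listed conflict is separated.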